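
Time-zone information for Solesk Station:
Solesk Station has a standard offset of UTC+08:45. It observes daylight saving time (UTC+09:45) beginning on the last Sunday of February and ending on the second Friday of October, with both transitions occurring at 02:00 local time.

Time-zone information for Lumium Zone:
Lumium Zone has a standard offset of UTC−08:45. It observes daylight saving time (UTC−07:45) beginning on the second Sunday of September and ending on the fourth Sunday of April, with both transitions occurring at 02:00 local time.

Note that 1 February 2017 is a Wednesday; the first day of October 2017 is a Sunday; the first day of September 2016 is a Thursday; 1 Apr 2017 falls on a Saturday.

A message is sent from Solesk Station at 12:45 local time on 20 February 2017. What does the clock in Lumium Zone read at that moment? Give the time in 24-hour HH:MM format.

20:15

1 February 2017 is a Wednesday, so Sundays fall on 5, 12, 19, 26; the last is February 26.
1 October 2017 is a Sunday, so the first Friday is October 6 and the second is October 13.
Daylight saving runs 26 February – 13 October; 20 February 2017 is outside that window, so Solesk Station is on standard time at UTC+08:45.
12:45 Solesk Station − 8h45m = 04:00 UTC.
1 September 2016 is a Thursday, so the first Sunday is September 4 and the second is September 11.
1 April 2017 is a Saturday, so the first Sunday is April 2 and the fourth is April 23.
At the standard offset (UTC−08:45), 04:00 UTC − 8h45m = 19:15 Lumium Zone standard time (rolling into the previous day, 19 February 2017).
The standard-time date in Lumium Zone, 19 February 2017, lies within the daylight-saving period (11 September 2016 – 23 April 2017), so Lumium Zone is on daylight time, UTC−07:45.
04:00 UTC − 7h45m = 20:15 Lumium Zone (rolling into the previous day, 19 February 2017).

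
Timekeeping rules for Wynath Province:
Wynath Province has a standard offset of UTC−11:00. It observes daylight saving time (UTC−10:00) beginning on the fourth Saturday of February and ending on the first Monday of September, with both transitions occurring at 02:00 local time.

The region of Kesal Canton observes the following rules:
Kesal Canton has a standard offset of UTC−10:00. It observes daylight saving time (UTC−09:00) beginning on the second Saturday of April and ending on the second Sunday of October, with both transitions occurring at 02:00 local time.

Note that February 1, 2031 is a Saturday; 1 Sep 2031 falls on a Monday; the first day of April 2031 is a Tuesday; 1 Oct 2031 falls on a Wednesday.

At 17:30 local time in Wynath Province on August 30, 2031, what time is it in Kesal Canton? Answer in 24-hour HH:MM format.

1 February 2031 is a Saturday, so the first Saturday is February 1 and the fourth is February 22.
1 September 2031 is a Monday, so the first Monday is September 1.
Daylight saving runs 22 February – 1 September; August 30, 2031 is inside that window, so Wynath Province is at UTC−10:00.
17:30 Wynath Province + 10h = 03:30 UTC (rolling into the next day, 31 August 2031).
1 April 2031 is a Tuesday, so the first Saturday is April 5 and the second is April 12.
1 October 2031 is a Wednesday, so the first Sunday is October 5 and the second is October 12.
At the standard offset (UTC−10:00), 03:30 UTC − 10h = 17:30 Kesal Canton standard time (rolling into the previous day, 30 August 2031).
Daylight saving runs 12 April – 12 October; the standard-time date in Kesal Canton, August 30, 2031, is inside that window, so Kesal Canton is at UTC−09:00.
03:30 UTC − 9h = 18:30 Kesal Canton (rolling into the previous day, 30 August 2031).

18:30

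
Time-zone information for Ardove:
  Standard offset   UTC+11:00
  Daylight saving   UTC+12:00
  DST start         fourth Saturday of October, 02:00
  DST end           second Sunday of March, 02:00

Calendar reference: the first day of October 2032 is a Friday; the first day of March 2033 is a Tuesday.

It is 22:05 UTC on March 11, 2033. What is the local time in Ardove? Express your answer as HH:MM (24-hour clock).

1 October 2032 is a Friday, so the first Saturday is October 2 and the fourth is October 23.
1 March 2033 is a Tuesday, so the first Sunday is March 6 and the second is March 13.
At the standard offset (UTC+11:00), 22:05 UTC + 11h = 09:05 Ardove standard time (rolling into the next day, 12 March 2033).
The standard-time date in Ardove, March 12, 2033, lies within the daylight-saving period (23 October 2032 – 13 March 2033), so Ardove is on daylight time, UTC+12:00.
22:05 UTC + 12h = 10:05 local (rolling into the next day, 12 March 2033).

10:05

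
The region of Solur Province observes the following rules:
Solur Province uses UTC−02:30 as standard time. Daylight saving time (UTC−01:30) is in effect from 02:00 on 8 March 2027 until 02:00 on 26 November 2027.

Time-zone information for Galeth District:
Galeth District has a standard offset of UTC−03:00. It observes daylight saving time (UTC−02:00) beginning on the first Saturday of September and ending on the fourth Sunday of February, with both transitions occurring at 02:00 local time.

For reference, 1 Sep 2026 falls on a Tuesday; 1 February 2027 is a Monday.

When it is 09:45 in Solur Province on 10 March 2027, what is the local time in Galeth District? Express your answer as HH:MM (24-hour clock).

10 March 2027 falls between 8 March and 26 November, so daylight saving is in effect and Solur Province is at UTC−01:30.
09:45 Solur Province + 1h30m = 11:15 UTC.
1 September 2026 is a Tuesday, so the first Saturday is September 5.
1 February 2027 is a Monday, so the first Sunday is February 7 and the fourth is February 28.
At the standard offset (UTC−03:00), 11:15 UTC − 3h = 08:15 Galeth District standard time.
The standard-time date in Galeth District, 10 March 2027, does not fall between 5 September 2026 and 28 February 2027, so daylight saving is not in effect and Galeth District is at UTC−03:00.
11:15 UTC − 3h = 08:15 Galeth District.

08:15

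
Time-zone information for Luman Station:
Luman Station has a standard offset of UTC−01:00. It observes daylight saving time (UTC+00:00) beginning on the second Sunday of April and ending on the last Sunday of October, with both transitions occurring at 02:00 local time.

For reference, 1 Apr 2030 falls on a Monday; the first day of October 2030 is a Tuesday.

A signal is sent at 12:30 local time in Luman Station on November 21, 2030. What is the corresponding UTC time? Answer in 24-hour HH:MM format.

13:30

1 April 2030 is a Monday, so the first Sunday is April 7 and the second is April 14.
1 October 2030 is a Tuesday, so Sundays fall on 6, 13, 20, 27; the last is October 27.
November 21, 2030 is outside the daylight-saving period (14 April – 27 October), so Luman Station is on standard time, UTC−01:00.
12:30 local + 1h = 13:30 UTC.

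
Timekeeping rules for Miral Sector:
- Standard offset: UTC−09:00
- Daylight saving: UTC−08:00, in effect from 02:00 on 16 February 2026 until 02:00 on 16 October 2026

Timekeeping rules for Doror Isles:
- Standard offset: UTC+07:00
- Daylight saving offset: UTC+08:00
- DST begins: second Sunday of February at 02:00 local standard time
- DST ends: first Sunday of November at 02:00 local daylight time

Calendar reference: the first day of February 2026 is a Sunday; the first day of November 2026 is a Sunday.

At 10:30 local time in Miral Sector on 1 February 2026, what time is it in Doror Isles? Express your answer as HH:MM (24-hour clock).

Daylight saving runs 16 February – 16 October; 1 February 2026 is outside that window, so Miral Sector is on standard time at UTC−09:00.
10:30 Miral Sector + 9h = 19:30 UTC.
1 February 2026 is a Sunday, so the first Sunday is February 1 and the second is February 8.
1 November 2026 is a Sunday, so the first Sunday is November 1.
At the standard offset (UTC+07:00), 19:30 UTC + 7h = 02:30 Doror Isles standard time (rolling into the next day, 2 February 2026).
Daylight saving runs 8 February – 1 November; the standard-time date in Doror Isles, 2 February 2026, is outside that window, so Doror Isles is on standard time at UTC+07:00.
19:30 UTC + 7h = 02:30 Doror Isles (rolling into the next day, 2 February 2026).

02:30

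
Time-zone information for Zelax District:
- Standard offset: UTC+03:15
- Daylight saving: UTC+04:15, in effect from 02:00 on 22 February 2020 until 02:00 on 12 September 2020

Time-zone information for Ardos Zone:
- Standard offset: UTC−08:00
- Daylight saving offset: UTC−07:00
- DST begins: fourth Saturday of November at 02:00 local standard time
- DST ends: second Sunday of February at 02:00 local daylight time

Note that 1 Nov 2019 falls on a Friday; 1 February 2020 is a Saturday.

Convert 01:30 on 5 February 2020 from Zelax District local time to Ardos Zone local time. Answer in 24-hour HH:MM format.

5 February 2020 is outside the daylight-saving period (22 February – 12 September), so Zelax District is on standard time, UTC+03:15.
01:30 Zelax District − 3h15m = 22:15 UTC (rolling into the previous day, 4 February 2020).
1 November 2019 is a Friday, so the first Saturday is November 2 and the fourth is November 23.
1 February 2020 is a Saturday, so the first Sunday is February 2 and the second is February 9.
At the standard offset (UTC−08:00), 22:15 UTC − 8h = 14:15 Ardos Zone standard time.
The standard-time date in Ardos Zone, 4 February 2020, lies within the daylight-saving period (23 November 2019 – 9 February 2020), so Ardos Zone is on daylight time, UTC−07:00.
22:15 UTC − 7h = 15:15 Ardos Zone.

15:15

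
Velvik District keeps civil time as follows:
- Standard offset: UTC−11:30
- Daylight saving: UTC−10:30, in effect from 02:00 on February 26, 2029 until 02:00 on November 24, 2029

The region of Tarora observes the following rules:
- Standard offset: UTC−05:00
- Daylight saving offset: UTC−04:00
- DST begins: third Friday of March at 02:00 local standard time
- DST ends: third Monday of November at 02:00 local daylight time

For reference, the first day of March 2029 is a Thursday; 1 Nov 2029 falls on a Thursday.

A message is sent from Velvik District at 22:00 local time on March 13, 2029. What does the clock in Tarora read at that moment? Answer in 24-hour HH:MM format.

Daylight saving runs 26 February – 24 November; March 13, 2029 is inside that window, so Velvik District is at UTC−10:30.
22:00 Velvik District + 10h30m = 08:30 UTC (rolling into the next day, 14 March 2029).
1 March 2029 is a Thursday, so the first Friday is March 2 and the third is March 16.
1 November 2029 is a Thursday, so the first Monday is November 5 and the third is November 19.
At the standard offset (UTC−05:00), 08:30 UTC − 5h = 03:30 Tarora standard time.
Daylight saving runs 16 March – 19 November; the standard-time date in Tarora, March 14, 2029, is outside that window, so Tarora is on standard time at UTC−05:00.
08:30 UTC − 5h = 03:30 Tarora.

03:30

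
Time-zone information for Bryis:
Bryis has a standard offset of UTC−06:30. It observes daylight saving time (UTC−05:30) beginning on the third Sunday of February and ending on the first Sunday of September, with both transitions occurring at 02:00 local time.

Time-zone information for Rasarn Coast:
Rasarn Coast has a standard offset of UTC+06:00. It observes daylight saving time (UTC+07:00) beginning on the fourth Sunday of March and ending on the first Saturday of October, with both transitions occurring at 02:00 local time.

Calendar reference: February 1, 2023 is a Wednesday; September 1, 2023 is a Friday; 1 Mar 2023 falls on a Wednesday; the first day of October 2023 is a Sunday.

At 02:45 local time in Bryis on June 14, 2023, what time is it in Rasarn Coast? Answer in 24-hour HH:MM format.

15:15

1 February 2023 is a Wednesday, so the first Sunday is February 5 and the third is February 19.
1 September 2023 is a Friday, so the first Sunday is September 3.
June 14, 2023 falls between 19 February and 3 September, so daylight saving is in effect and Bryis is at UTC−05:30.
02:45 Bryis + 5h30m = 08:15 UTC.
1 March 2023 is a Wednesday, so the first Sunday is March 5 and the fourth is March 26.
1 October 2023 is a Sunday, so the first Saturday is October 7.
At the standard offset (UTC+06:00), 08:15 UTC + 6h = 14:15 Rasarn Coast standard time.
The standard-time date in Rasarn Coast, June 14, 2023, falls between 26 March and 7 October, so daylight saving is in effect and Rasarn Coast is at UTC+07:00.
08:15 UTC + 7h = 15:15 Rasarn Coast.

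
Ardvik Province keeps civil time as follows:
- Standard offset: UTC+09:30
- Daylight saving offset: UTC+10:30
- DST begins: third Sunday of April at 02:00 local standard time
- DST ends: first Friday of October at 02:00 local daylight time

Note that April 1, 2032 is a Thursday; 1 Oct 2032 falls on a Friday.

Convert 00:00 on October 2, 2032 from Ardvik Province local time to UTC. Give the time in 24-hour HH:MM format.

14:30

1 April 2032 is a Thursday, so the first Sunday is April 4 and the third is April 18.
1 October 2032 is a Friday, so the first Friday is October 1.
Daylight saving runs 18 April – 1 October; October 2, 2032 is outside that window, so Ardvik Province is on standard time at UTC+09:30.
00:00 local − 9h30m = 14:30 UTC (rolling into the previous day, 1 October 2032).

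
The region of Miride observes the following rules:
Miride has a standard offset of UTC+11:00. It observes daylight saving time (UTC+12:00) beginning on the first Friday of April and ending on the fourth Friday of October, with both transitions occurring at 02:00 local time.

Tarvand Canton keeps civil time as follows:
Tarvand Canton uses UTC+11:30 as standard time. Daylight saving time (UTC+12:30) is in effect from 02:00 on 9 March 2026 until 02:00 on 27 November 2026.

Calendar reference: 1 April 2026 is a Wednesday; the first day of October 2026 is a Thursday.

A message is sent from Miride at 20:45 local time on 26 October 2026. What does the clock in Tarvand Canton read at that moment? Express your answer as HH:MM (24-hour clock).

1 April 2026 is a Wednesday, so the first Friday is April 3.
1 October 2026 is a Thursday, so the first Friday is October 2 and the fourth is October 23.
Daylight saving runs 3 April – 23 October; 26 October 2026 is outside that window, so Miride is on standard time at UTC+11:00.
20:45 Miride − 11h = 09:45 UTC.
At the standard offset (UTC+11:30), 09:45 UTC + 11h30m = 21:15 Tarvand Canton standard time.
The standard-time date in Tarvand Canton, 26 October 2026, falls between 9 March and 27 November, so daylight saving is in effect and Tarvand Canton is at UTC+12:30.
09:45 UTC + 12h30m = 22:15 Tarvand Canton.

22:15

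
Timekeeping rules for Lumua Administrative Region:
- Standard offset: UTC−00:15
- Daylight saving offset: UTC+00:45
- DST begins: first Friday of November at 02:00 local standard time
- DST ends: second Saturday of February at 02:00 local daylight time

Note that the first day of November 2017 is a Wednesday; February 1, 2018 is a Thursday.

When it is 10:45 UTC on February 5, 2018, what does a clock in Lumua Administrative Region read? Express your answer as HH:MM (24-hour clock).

1 November 2017 is a Wednesday, so the first Friday is November 3.
1 February 2018 is a Thursday, so the first Saturday is February 3 and the second is February 10.
At the standard offset (UTC−00:15), 10:45 UTC − 0h15m = 10:30 Lumua Administrative Region standard time.
The standard-time date in Lumua Administrative Region, February 5, 2018, lies within the daylight-saving period (3 November 2017 – 10 February 2018), so Lumua Administrative Region is on daylight time, UTC+00:45.
10:45 UTC + 0h45m = 11:30 local.

11:30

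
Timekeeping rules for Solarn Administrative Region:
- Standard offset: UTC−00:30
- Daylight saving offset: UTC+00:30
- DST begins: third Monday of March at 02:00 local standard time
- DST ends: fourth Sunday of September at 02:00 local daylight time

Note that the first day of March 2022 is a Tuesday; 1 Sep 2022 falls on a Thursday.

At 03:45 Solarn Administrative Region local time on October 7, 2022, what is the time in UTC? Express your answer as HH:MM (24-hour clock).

1 March 2022 is a Tuesday, so the first Monday is March 7 and the third is March 21.
1 September 2022 is a Thursday, so the first Sunday is September 4 and the fourth is September 25.
October 7, 2022 is outside the daylight-saving period (21 March – 25 September), so Solarn Administrative Region is on standard time, UTC−00:30.
03:45 local + 0h30m = 04:15 UTC.

04:15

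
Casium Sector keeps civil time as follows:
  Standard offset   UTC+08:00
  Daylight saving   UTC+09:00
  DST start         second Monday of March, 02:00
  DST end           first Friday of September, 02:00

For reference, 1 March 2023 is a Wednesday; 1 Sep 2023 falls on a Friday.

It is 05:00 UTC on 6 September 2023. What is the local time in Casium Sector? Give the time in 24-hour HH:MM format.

13:00

1 March 2023 is a Wednesday, so the first Monday is March 6 and the second is March 13.
1 September 2023 is a Friday, so the first Friday is September 1.
At the standard offset (UTC+08:00), 05:00 UTC + 8h = 13:00 Casium Sector standard time.
Daylight saving runs 13 March – 1 September; the standard-time date in Casium Sector, 6 September 2023, is outside that window, so Casium Sector is on standard time at UTC+08:00.
05:00 UTC + 8h = 13:00 local.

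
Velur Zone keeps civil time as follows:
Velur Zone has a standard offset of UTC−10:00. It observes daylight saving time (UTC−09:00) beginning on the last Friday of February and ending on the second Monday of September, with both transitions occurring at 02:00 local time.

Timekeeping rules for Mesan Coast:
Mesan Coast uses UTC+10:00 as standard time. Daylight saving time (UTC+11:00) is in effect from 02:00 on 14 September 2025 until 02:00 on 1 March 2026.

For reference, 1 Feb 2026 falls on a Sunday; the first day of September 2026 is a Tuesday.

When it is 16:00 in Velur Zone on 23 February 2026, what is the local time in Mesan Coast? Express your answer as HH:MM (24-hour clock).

13:00

1 February 2026 is a Sunday, so Fridays fall on 6, 13, 20, 27; the last is February 27.
1 September 2026 is a Tuesday, so the first Monday is September 7 and the second is September 14.
23 February 2026 is outside the daylight-saving period (27 February – 14 September), so Velur Zone is on standard time, UTC−10:00.
16:00 Velur Zone + 10h = 02:00 UTC (rolling into the next day, 24 February 2026).
At the standard offset (UTC+10:00), 02:00 UTC + 10h = 12:00 Mesan Coast standard time.
The standard-time date in Mesan Coast, 24 February 2026, falls between 14 September 2025 and 1 March 2026, so daylight saving is in effect and Mesan Coast is at UTC+11:00.
02:00 UTC + 11h = 13:00 Mesan Coast.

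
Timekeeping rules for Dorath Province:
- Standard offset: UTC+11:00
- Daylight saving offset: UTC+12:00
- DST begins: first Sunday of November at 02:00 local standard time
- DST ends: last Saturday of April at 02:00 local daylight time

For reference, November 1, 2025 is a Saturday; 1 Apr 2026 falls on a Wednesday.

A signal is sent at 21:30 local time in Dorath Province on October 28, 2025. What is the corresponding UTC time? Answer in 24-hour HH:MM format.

10:30

1 November 2025 is a Saturday, so the first Sunday is November 2.
1 April 2026 is a Wednesday, so Saturdays fall on 4, 11, 18, 25; the last is April 25.
October 28, 2025 does not fall between 2 November 2025 and 25 April 2026, so daylight saving is not in effect and Dorath Province is at UTC+11:00.
21:30 local − 11h = 10:30 UTC.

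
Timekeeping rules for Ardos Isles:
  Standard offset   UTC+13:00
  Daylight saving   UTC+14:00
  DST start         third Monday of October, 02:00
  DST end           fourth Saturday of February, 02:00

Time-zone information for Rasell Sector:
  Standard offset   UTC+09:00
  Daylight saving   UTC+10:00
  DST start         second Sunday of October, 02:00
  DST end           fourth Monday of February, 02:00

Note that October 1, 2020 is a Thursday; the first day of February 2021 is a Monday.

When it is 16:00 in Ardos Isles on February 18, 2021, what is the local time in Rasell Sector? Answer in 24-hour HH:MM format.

12:00

1 October 2020 is a Thursday, so the first Monday is October 5 and the third is October 19.
1 February 2021 is a Monday, so the first Saturday is February 6 and the fourth is February 27.
February 18, 2021 lies within the daylight-saving period (19 October 2020 – 27 February 2021), so Ardos Isles is on daylight time, UTC+14:00.
16:00 Ardos Isles − 14h = 02:00 UTC.
1 October 2020 is a Thursday, so the first Sunday is October 4 and the second is October 11.
1 February 2021 is a Monday, so the first Monday is February 1 and the fourth is February 22.
At the standard offset (UTC+09:00), 02:00 UTC + 9h = 11:00 Rasell Sector standard time.
Daylight saving runs 11 October 2020 – 22 February 2021; the standard-time date in Rasell Sector, February 18, 2021, is inside that window, so Rasell Sector is at UTC+10:00.
02:00 UTC + 10h = 12:00 Rasell Sector.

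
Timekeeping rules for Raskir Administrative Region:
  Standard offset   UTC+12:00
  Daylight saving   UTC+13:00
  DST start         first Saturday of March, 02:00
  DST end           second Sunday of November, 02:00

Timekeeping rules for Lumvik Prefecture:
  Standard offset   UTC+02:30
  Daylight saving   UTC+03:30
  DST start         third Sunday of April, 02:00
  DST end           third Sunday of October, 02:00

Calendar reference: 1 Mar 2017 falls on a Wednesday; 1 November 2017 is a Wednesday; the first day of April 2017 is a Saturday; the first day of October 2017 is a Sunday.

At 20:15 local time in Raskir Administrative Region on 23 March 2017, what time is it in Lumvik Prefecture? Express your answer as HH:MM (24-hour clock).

09:45

1 March 2017 is a Wednesday, so the first Saturday is March 4.
1 November 2017 is a Wednesday, so the first Sunday is November 5 and the second is November 12.
Daylight saving runs 4 March – 12 November; 23 March 2017 is inside that window, so Raskir Administrative Region is at UTC+13:00.
20:15 Raskir Administrative Region − 13h = 07:15 UTC.
1 April 2017 is a Saturday, so the first Sunday is April 2 and the third is April 16.
1 October 2017 is a Sunday, so the first Sunday is October 1 and the third is October 15.
At the standard offset (UTC+02:30), 07:15 UTC + 2h30m = 09:45 Lumvik Prefecture standard time.
The standard-time date in Lumvik Prefecture, 23 March 2017, is outside the daylight-saving period (16 April – 15 October), so Lumvik Prefecture is on standard time, UTC+02:30.
07:15 UTC + 2h30m = 09:45 Lumvik Prefecture.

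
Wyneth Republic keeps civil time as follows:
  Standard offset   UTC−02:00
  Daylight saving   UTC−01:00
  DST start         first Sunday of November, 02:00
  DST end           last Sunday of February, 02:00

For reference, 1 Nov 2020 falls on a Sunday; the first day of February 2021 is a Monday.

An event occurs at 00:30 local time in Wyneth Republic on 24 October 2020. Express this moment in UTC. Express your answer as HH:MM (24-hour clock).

1 November 2020 is a Sunday, so the first Sunday is November 1.
1 February 2021 is a Monday, so Sundays fall on 7, 14, 21, 28; the last is February 28.
24 October 2020 is outside the daylight-saving period (1 November 2020 – 28 February 2021), so Wyneth Republic is on standard time, UTC−02:00.
00:30 local + 2h = 02:30 UTC.

02:30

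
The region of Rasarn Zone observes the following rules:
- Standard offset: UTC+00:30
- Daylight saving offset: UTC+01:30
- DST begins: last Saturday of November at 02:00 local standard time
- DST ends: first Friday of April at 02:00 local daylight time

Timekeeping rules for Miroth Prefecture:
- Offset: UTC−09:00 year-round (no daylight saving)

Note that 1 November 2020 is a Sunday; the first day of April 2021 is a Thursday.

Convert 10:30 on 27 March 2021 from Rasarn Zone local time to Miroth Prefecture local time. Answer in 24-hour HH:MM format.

1 November 2020 is a Sunday, so Saturdays fall on 7, 14, 21, 28; the last is November 28.
1 April 2021 is a Thursday, so the first Friday is April 2.
27 March 2021 lies within the daylight-saving period (28 November 2020 – 2 April 2021), so Rasarn Zone is on daylight time, UTC+01:30.
10:30 Rasarn Zone − 1h30m = 09:00 UTC.
Miroth Prefecture stays on UTC−09:00 all year.
09:00 UTC − 9h = 00:00 Miroth Prefecture.

00:00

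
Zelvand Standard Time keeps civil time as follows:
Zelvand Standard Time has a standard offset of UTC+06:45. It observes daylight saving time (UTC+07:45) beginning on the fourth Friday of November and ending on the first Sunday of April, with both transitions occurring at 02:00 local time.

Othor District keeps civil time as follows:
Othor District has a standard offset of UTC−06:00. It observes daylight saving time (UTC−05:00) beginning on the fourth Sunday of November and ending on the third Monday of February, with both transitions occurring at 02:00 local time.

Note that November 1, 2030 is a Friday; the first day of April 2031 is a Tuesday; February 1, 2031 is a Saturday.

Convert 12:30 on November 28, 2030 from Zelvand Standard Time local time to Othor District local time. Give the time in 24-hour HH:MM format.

23:45

1 November 2030 is a Friday, so the first Friday is November 1 and the fourth is November 22.
1 April 2031 is a Tuesday, so the first Sunday is April 6.
November 28, 2030 falls between 22 November 2030 and 6 April 2031, so daylight saving is in effect and Zelvand Standard Time is at UTC+07:45.
12:30 Zelvand Standard Time − 7h45m = 04:45 UTC.
1 November 2030 is a Friday, so the first Sunday is November 3 and the fourth is November 24.
1 February 2031 is a Saturday, so the first Monday is February 3 and the third is February 17.
At the standard offset (UTC−06:00), 04:45 UTC − 6h = 22:45 Othor District standard time (rolling into the previous day, 27 November 2030).
Daylight saving runs 24 November 2030 – 17 February 2031; the standard-time date in Othor District, November 27, 2030, is inside that window, so Othor District is at UTC−05:00.
04:45 UTC − 5h = 23:45 Othor District (rolling into the previous day, 27 November 2030).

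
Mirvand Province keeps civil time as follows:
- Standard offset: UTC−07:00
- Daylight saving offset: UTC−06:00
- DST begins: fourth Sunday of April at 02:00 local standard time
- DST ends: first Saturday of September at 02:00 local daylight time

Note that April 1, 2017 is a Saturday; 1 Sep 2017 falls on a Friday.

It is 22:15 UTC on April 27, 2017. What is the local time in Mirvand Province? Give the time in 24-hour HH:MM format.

1 April 2017 is a Saturday, so the first Sunday is April 2 and the fourth is April 23.
1 September 2017 is a Friday, so the first Saturday is September 2.
At the standard offset (UTC−07:00), 22:15 UTC − 7h = 15:15 Mirvand Province standard time.
Daylight saving runs 23 April – 2 September; the standard-time date in Mirvand Province, April 27, 2017, is inside that window, so Mirvand Province is at UTC−06:00.
22:15 UTC − 6h = 16:15 local.

16:15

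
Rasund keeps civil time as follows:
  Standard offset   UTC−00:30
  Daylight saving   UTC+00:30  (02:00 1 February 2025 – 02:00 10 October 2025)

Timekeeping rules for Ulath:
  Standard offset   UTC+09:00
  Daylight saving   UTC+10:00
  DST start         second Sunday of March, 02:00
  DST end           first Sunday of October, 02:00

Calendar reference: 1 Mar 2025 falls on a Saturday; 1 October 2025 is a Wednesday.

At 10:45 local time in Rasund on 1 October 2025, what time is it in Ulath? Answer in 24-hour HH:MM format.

20:15

1 October 2025 lies within the daylight-saving period (1 February – 10 October), so Rasund is on daylight time, UTC+00:30.
10:45 Rasund − 0h30m = 10:15 UTC.
1 March 2025 is a Saturday, so the first Sunday is March 2 and the second is March 9.
1 October 2025 is a Wednesday, so the first Sunday is October 5.
At the standard offset (UTC+09:00), 10:15 UTC + 9h = 19:15 Ulath standard time.
The standard-time date in Ulath, 1 October 2025, falls between 9 March and 5 October, so daylight saving is in effect and Ulath is at UTC+10:00.
10:15 UTC + 10h = 20:15 Ulath.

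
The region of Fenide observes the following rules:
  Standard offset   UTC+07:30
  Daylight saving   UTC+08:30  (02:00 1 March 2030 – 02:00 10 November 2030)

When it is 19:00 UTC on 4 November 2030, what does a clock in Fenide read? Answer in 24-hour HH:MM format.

At the standard offset (UTC+07:30), 19:00 UTC + 7h30m = 02:30 Fenide standard time (rolling into the next day, 5 November 2030).
The standard-time date in Fenide, 5 November 2030, lies within the daylight-saving period (1 March – 10 November), so Fenide is on daylight time, UTC+08:30.
19:00 UTC + 8h30m = 03:30 local (rolling into the next day, 5 November 2030).

03:30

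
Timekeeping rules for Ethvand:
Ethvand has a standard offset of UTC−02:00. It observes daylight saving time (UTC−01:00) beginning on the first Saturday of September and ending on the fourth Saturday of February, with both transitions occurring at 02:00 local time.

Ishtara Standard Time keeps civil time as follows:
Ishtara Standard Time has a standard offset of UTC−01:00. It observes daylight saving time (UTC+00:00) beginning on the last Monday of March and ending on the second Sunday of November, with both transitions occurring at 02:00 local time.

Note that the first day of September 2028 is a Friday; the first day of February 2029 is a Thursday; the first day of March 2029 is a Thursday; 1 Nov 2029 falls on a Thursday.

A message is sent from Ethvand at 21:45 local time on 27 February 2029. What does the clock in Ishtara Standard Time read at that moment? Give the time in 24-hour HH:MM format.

1 September 2028 is a Friday, so the first Saturday is September 2.
1 February 2029 is a Thursday, so the first Saturday is February 3 and the fourth is February 24.
27 February 2029 does not fall between 2 September 2028 and 24 February 2029, so daylight saving is not in effect and Ethvand is at UTC−02:00.
21:45 Ethvand + 2h = 23:45 UTC.
1 March 2029 is a Thursday, so Mondays fall on 5, 12, 19, 26; the last is March 26.
1 November 2029 is a Thursday, so the first Sunday is November 4 and the second is November 11.
At the standard offset (UTC−01:00), 23:45 UTC − 1h = 22:45 Ishtara Standard Time standard time.
The standard-time date in Ishtara Standard Time, 27 February 2029, does not fall between 26 March and 11 November, so daylight saving is not in effect and Ishtara Standard Time is at UTC−01:00.
23:45 UTC − 1h = 22:45 Ishtara Standard Time.

22:45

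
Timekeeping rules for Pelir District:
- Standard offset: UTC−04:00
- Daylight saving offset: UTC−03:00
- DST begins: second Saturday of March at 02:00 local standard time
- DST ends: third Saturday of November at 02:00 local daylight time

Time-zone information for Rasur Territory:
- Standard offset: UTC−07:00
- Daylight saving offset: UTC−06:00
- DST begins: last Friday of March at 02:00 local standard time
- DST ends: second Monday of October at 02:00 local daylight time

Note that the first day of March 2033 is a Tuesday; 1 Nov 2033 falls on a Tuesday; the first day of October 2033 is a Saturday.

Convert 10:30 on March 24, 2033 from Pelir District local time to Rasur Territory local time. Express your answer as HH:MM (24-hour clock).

1 March 2033 is a Tuesday, so the first Saturday is March 5 and the second is March 12.
1 November 2033 is a Tuesday, so the first Saturday is November 5 and the third is November 19.
March 24, 2033 falls between 12 March and 19 November, so daylight saving is in effect and Pelir District is at UTC−03:00.
10:30 Pelir District + 3h = 13:30 UTC.
1 March 2033 is a Tuesday, so Fridays fall on 4, 11, 18, 25; the last is March 25.
1 October 2033 is a Saturday, so the first Monday is October 3 and the second is October 10.
At the standard offset (UTC−07:00), 13:30 UTC − 7h = 06:30 Rasur Territory standard time.
The standard-time date in Rasur Territory, March 24, 2033, is outside the daylight-saving period (25 March – 10 October), so Rasur Territory is on standard time, UTC−07:00.
13:30 UTC − 7h = 06:30 Rasur Territory.

06:30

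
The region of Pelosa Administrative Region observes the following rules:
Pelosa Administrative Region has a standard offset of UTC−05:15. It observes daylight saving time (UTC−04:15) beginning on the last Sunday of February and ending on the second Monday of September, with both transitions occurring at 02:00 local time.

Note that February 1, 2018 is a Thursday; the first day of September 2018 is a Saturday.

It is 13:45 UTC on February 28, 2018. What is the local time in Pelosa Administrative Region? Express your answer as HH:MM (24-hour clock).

09:30

1 February 2018 is a Thursday, so Sundays fall on 4, 11, 18, 25; the last is February 25.
1 September 2018 is a Saturday, so the first Monday is September 3 and the second is September 10.
At the standard offset (UTC−05:15), 13:45 UTC − 5h15m = 08:30 Pelosa Administrative Region standard time.
The standard-time date in Pelosa Administrative Region, February 28, 2018, lies within the daylight-saving period (25 February – 10 September), so Pelosa Administrative Region is on daylight time, UTC−04:15.
13:45 UTC − 4h15m = 09:30 local.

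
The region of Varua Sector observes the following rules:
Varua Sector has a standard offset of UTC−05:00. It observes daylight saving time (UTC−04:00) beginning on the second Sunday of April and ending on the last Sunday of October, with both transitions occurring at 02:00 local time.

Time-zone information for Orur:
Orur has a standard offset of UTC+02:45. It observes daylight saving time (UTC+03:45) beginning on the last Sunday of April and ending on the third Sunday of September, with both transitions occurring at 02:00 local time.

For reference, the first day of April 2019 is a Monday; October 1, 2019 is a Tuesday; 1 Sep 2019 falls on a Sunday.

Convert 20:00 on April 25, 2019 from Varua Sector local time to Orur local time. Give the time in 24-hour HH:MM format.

1 April 2019 is a Monday, so the first Sunday is April 7 and the second is April 14.
1 October 2019 is a Tuesday, so Sundays fall on 6, 13, 20, 27; the last is October 27.
Daylight saving runs 14 April – 27 October; April 25, 2019 is inside that window, so Varua Sector is at UTC−04:00.
20:00 Varua Sector + 4h = 00:00 UTC (rolling into the next day, 26 April 2019).
1 April 2019 is a Monday, so Sundays fall on 7, 14, 21, 28; the last is April 28.
1 September 2019 is a Sunday, so the first Sunday is September 1 and the third is September 15.
At the standard offset (UTC+02:45), 00:00 UTC + 2h45m = 02:45 Orur standard time.
Daylight saving runs 28 April – 15 September; the standard-time date in Orur, April 26, 2019, is outside that window, so Orur is on standard time at UTC+02:45.
00:00 UTC + 2h45m = 02:45 Orur.

02:45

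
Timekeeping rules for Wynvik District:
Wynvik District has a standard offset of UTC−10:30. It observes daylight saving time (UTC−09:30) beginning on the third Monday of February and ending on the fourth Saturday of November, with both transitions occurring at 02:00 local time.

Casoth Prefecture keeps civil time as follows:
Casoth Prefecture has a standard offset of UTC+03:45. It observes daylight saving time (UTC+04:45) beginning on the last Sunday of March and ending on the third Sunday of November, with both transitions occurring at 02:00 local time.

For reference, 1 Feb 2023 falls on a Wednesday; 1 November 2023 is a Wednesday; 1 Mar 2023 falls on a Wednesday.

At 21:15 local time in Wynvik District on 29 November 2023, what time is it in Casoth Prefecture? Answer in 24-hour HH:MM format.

1 February 2023 is a Wednesday, so the first Monday is February 6 and the third is February 20.
1 November 2023 is a Wednesday, so the first Saturday is November 4 and the fourth is November 25.
29 November 2023 does not fall between 20 February and 25 November, so daylight saving is not in effect and Wynvik District is at UTC−10:30.
21:15 Wynvik District + 10h30m = 07:45 UTC (rolling into the next day, 30 November 2023).
1 March 2023 is a Wednesday, so Sundays fall on 5, 12, 19, 26; the last is March 26.
1 November 2023 is a Wednesday, so the first Sunday is November 5 and the third is November 19.
At the standard offset (UTC+03:45), 07:45 UTC + 3h45m = 11:30 Casoth Prefecture standard time.
The standard-time date in Casoth Prefecture, 30 November 2023, does not fall between 26 March and 19 November, so daylight saving is not in effect and Casoth Prefecture is at UTC+03:45.
07:45 UTC + 3h45m = 11:30 Casoth Prefecture.

11:30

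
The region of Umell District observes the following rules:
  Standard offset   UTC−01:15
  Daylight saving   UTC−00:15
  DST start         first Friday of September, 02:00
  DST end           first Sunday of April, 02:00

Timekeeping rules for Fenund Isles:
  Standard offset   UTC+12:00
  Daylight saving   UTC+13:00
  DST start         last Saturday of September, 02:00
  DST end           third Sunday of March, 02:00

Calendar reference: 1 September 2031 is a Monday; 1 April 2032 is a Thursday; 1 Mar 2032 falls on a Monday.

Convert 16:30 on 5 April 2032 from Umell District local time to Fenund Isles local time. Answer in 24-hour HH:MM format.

1 September 2031 is a Monday, so the first Friday is September 5.
1 April 2032 is a Thursday, so the first Sunday is April 4.
Daylight saving runs 5 September 2031 – 4 April 2032; 5 April 2032 is outside that window, so Umell District is on standard time at UTC−01:15.
16:30 Umell District + 1h15m = 17:45 UTC.
1 September 2031 is a Monday, so Saturdays fall on 6, 13, 20, 27; the last is September 27.
1 March 2032 is a Monday, so the first Sunday is March 7 and the third is March 21.
At the standard offset (UTC+12:00), 17:45 UTC + 12h = 05:45 Fenund Isles standard time (rolling into the next day, 6 April 2032).
Daylight saving runs 27 September 2031 – 21 March 2032; the standard-time date in Fenund Isles, 6 April 2032, is outside that window, so Fenund Isles is on standard time at UTC+12:00.
17:45 UTC + 12h = 05:45 Fenund Isles (rolling into the next day, 6 April 2032).

05:45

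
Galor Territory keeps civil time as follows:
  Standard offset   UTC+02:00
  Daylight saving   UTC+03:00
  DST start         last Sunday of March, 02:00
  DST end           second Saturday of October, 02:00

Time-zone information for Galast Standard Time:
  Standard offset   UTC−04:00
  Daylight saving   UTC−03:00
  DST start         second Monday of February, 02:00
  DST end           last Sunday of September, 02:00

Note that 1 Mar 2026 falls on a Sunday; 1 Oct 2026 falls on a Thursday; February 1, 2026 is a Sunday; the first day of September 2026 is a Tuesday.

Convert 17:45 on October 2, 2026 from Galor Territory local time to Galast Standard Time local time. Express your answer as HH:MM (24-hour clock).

1 March 2026 is a Sunday, so Sundays fall on 1, 8, 15, 22, 29; the last is March 29.
1 October 2026 is a Thursday, so the first Saturday is October 3 and the second is October 10.
Daylight saving runs 29 March – 10 October; October 2, 2026 is inside that window, so Galor Territory is at UTC+03:00.
17:45 Galor Territory − 3h = 14:45 UTC.
1 February 2026 is a Sunday, so the first Monday is February 2 and the second is February 9.
1 September 2026 is a Tuesday, so Sundays fall on 6, 13, 20, 27; the last is September 27.
At the standard offset (UTC−04:00), 14:45 UTC − 4h = 10:45 Galast Standard Time standard time.
The standard-time date in Galast Standard Time, October 2, 2026, is outside the daylight-saving period (9 February – 27 September), so Galast Standard Time is on standard time, UTC−04:00.
14:45 UTC − 4h = 10:45 Galast Standard Time.

10:45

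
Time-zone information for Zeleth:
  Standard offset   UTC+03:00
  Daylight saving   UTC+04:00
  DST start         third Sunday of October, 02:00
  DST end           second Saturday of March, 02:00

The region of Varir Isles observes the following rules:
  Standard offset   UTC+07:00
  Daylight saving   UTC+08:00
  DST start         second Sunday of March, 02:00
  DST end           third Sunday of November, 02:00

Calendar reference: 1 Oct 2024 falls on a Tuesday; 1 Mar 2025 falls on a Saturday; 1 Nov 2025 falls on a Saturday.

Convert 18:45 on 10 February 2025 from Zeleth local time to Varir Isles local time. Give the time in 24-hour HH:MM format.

21:45

1 October 2024 is a Tuesday, so the first Sunday is October 6 and the third is October 20.
1 March 2025 is a Saturday, so the first Saturday is March 1 and the second is March 8.
10 February 2025 lies within the daylight-saving period (20 October 2024 – 8 March 2025), so Zeleth is on daylight time, UTC+04:00.
18:45 Zeleth − 4h = 14:45 UTC.
1 March 2025 is a Saturday, so the first Sunday is March 2 and the second is March 9.
1 November 2025 is a Saturday, so the first Sunday is November 2 and the third is November 16.
At the standard offset (UTC+07:00), 14:45 UTC + 7h = 21:45 Varir Isles standard time.
Daylight saving runs 9 March – 16 November; the standard-time date in Varir Isles, 10 February 2025, is outside that window, so Varir Isles is on standard time at UTC+07:00.
14:45 UTC + 7h = 21:45 Varir Isles.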